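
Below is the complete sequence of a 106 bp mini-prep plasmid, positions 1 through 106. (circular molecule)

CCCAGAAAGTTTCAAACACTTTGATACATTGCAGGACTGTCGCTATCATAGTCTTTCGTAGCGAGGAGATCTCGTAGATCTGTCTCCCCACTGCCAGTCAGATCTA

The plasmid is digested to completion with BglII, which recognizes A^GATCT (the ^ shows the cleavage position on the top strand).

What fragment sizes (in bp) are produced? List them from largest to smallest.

73, 24, 9 bp

BglII sites (AGATCT) start at positions 67, 76, 100.
BglII cuts after the first base of each site, so after positions 67, 76, 100.
Circular molecule, 3 cuts → 3 fragments:
  68–76 → 9 bp
  77–100 → 24 bp
  101–106 then 1–67 → 6 + 67 = 73 bp
Sorted largest to smallest: 73, 24, 9 bp.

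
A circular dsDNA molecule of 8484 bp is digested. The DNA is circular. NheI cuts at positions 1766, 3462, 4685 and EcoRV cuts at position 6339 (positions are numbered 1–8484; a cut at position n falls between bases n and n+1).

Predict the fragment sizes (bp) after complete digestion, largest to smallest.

Combined cut positions (sorted): 1766, 3462, 4685, 6339.
Circular molecule, 4 cuts → 4 fragments:
  3462 − 1766 = 1696 bp
  4685 − 3462 = 1223 bp
  6339 − 4685 = 1654 bp
  wrap: 8484 − 6339 + 1766 = 3911 bp
Sorted largest to smallest: 3911, 1696, 1654, 1223 bp.

3911, 1696, 1654, 1223 bp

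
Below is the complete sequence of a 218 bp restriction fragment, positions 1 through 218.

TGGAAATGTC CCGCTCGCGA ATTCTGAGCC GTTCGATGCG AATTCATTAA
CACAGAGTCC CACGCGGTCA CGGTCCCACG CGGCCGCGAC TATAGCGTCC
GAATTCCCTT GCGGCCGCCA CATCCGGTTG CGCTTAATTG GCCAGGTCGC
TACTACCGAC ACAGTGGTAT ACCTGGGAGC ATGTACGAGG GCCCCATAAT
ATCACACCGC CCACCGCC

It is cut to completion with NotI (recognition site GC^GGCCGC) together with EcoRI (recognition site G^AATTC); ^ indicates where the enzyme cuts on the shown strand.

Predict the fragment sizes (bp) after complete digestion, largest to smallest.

106, 41, 21, 20, 19, 11 bp

NotI sites (GCGGCCGC) start at positions 80, 111.
NotI cuts after base 2 of each site, so after positions 81, 112.
EcoRI sites (GAATTC) start at positions 19, 40, 101.
EcoRI cuts after the first base of each site, so after positions 19, 40, 101.
Combined cut positions: 19, 40, 81, 101, 112.
Linear molecule, 5 cuts → 6 fragments:
  1–19 → 19 bp
  20–40 → 21 bp
  41–81 → 41 bp
  82–101 → 20 bp
  102–112 → 11 bp
  113–218 → 106 bp
Sorted largest to smallest: 106, 41, 21, 20, 19, 11 bp.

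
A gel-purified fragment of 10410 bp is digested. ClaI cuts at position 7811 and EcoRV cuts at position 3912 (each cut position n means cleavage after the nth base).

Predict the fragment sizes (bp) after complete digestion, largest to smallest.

Combined cut positions (sorted): 3912, 7811.
Linear molecule, 2 cuts → 3 fragments:
  3912 − 0 = 3912 bp
  7811 − 3912 = 3899 bp
  10410 − 7811 = 2599 bp
Sorted largest to smallest: 3912, 3899, 2599 bp.

3912, 3899, 2599 bp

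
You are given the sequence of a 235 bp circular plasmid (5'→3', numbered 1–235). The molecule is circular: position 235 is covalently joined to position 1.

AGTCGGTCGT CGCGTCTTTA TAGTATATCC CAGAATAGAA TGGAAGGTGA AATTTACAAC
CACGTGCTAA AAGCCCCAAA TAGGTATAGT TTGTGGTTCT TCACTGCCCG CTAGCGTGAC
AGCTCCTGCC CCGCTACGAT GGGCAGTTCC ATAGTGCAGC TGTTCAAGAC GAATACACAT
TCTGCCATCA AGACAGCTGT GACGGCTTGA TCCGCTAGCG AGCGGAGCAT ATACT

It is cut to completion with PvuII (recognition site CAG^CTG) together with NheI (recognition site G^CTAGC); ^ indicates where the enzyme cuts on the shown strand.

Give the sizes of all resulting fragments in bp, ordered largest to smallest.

131, 49, 37, 18 bp

PvuII sites (CAGCTG) start at positions 157, 194.
PvuII cuts after base 3 of each site, so after positions 159, 196.
NheI sites (GCTAGC) start at positions 110, 214.
NheI cuts after the first base of each site, so after positions 110, 214.
Combined cut positions: 110, 159, 196, 214.
Circular molecule, 4 cuts → 4 fragments:
  111–159 → 49 bp
  160–196 → 37 bp
  197–214 → 18 bp
  215–235 then 1–110 → 21 + 110 = 131 bp
Sorted largest to smallest: 131, 49, 37, 18 bp.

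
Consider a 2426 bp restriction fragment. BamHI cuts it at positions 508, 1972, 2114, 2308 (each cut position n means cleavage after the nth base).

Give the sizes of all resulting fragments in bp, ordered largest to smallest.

1464, 508, 194, 142, 118 bp

Linear molecule, 4 cuts → 5 fragments:
  508 − 0 = 508 bp
  1972 − 508 = 1464 bp
  2114 − 1972 = 142 bp
  2308 − 2114 = 194 bp
  2426 − 2308 = 118 bp
Sorted largest to smallest: 1464, 508, 194, 142, 118 bp.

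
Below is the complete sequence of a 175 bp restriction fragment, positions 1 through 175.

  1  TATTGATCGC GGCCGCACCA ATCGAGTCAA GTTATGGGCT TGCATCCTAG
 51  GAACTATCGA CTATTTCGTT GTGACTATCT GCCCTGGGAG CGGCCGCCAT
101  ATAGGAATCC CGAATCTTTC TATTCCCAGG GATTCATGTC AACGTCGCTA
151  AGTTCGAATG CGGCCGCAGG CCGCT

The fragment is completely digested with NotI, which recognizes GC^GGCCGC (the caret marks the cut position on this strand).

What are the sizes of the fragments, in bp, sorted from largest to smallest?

81, 70, 14, 10 bp

NotI sites (GCGGCCGC) start at positions 9, 90, 160.
NotI cuts after base 2 of each site, so after positions 10, 91, 161.
Linear molecule, 3 cuts → 4 fragments:
  1–10 → 10 bp
  11–91 → 81 bp
  92–161 → 70 bp
  162–175 → 14 bp
Sorted largest to smallest: 81, 70, 14, 10 bp.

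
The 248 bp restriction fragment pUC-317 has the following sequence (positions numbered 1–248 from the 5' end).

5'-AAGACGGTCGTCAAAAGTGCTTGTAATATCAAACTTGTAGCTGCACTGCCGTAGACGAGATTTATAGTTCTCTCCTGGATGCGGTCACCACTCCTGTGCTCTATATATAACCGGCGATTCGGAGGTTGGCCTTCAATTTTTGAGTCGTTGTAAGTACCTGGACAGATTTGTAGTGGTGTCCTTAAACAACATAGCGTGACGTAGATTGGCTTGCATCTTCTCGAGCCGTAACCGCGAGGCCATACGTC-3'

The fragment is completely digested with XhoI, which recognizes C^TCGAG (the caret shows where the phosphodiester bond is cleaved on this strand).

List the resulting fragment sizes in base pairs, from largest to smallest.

220, 28 bp

The XhoI site (CTCGAG) starts at position 220.
XhoI cuts after the first base of each site, so after position 220.
Linear molecule, 1 cut → 2 fragments:
  1–220 → 220 bp
  221–248 → 28 bp
Sorted largest to smallest: 220, 28 bp.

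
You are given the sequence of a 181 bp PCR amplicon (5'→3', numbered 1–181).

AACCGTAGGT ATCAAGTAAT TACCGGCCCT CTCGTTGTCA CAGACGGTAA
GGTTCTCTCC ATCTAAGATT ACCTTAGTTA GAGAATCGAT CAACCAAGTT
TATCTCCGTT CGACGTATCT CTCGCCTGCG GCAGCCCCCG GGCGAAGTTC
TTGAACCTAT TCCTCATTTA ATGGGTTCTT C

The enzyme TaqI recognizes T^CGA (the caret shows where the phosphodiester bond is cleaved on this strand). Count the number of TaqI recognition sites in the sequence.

2

TCGA occurs starting at positions 86, 110.
TaqI cuts at 2 sites.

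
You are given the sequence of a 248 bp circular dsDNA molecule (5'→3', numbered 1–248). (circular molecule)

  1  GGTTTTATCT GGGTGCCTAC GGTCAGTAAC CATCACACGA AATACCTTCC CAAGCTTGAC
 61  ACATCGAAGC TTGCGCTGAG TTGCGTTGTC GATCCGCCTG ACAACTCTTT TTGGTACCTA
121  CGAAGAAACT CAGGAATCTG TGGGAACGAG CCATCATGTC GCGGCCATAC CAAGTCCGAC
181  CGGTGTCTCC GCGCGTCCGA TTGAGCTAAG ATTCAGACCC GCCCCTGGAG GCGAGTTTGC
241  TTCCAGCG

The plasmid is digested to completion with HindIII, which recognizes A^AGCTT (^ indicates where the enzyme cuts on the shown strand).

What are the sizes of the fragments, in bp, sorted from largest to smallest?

233, 15 bp

HindIII sites (AAGCTT) start at positions 52, 67.
HindIII cuts after the first base of each site, so after positions 52, 67.
Circular molecule, 2 cuts → 2 fragments:
  53–67 → 15 bp
  68–248 then 1–52 → 181 + 52 = 233 bp
Sorted largest to smallest: 233, 15 bp.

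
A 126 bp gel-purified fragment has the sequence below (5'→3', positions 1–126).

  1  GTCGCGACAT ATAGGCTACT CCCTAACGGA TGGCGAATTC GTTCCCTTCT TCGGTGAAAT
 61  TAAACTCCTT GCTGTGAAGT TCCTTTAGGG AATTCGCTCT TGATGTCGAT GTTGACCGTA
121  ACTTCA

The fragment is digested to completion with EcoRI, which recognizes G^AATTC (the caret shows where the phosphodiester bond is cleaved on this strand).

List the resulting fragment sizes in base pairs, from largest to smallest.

55, 36, 35 bp

EcoRI sites (GAATTC) start at positions 35, 90.
EcoRI cuts after the first base of each site, so after positions 35, 90.
Linear molecule, 2 cuts → 3 fragments:
  1–35 → 35 bp
  36–90 → 55 bp
  91–126 → 36 bp
Sorted largest to smallest: 55, 36, 35 bp.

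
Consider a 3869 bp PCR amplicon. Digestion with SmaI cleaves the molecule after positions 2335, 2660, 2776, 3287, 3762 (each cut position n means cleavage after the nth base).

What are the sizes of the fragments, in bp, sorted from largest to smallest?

2335, 511, 475, 325, 116, 107 bp

Linear molecule, 5 cuts → 6 fragments:
  2335 − 0 = 2335 bp
  2660 − 2335 = 325 bp
  2776 − 2660 = 116 bp
  3287 − 2776 = 511 bp
  3762 − 3287 = 475 bp
  3869 − 3762 = 107 bp
Sorted largest to smallest: 2335, 511, 475, 325, 116, 107 bp.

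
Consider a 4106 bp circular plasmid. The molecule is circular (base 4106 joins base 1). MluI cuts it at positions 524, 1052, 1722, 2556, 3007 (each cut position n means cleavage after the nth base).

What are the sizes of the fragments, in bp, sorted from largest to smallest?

Circular molecule, 5 cuts → 5 fragments:
  1052 − 524 = 528 bp
  1722 − 1052 = 670 bp
  2556 − 1722 = 834 bp
  3007 − 2556 = 451 bp
  wrap: 4106 − 3007 + 524 = 1623 bp
Sorted largest to smallest: 1623, 834, 670, 528, 451 bp.

1623, 834, 670, 528, 451 bp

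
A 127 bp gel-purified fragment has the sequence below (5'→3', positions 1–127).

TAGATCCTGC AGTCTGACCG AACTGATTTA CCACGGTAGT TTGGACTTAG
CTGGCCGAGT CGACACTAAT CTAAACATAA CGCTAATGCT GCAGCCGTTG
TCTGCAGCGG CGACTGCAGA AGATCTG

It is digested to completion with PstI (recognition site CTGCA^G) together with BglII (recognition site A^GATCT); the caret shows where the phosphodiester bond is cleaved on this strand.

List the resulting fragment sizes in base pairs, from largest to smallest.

PstI sites (CTGCAG) start at positions 7, 89, 102, 114.
PstI cuts after base 5 of each site (before the last base), so after positions 11, 93, 106, 118.
The BglII site (AGATCT) starts at position 121.
BglII cuts after the first base of each site, so after position 121.
Combined cut positions: 11, 93, 106, 118, 121.
Linear molecule, 5 cuts → 6 fragments:
  1–11 → 11 bp
  12–93 → 82 bp
  94–106 → 13 bp
  107–118 → 12 bp
  119–121 → 3 bp
  122–127 → 6 bp
Sorted largest to smallest: 82, 13, 12, 11, 6, 3 bp.

82, 13, 12, 11, 6, 3 bp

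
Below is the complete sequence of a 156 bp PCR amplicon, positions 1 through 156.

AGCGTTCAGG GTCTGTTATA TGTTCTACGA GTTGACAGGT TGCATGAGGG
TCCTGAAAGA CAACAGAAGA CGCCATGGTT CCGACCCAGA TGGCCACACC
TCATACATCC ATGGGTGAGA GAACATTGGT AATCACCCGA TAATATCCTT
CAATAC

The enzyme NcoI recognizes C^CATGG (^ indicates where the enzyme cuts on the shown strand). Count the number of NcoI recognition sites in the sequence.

CCATGG occurs starting at positions 73, 109.
NcoI cuts at 2 sites.

2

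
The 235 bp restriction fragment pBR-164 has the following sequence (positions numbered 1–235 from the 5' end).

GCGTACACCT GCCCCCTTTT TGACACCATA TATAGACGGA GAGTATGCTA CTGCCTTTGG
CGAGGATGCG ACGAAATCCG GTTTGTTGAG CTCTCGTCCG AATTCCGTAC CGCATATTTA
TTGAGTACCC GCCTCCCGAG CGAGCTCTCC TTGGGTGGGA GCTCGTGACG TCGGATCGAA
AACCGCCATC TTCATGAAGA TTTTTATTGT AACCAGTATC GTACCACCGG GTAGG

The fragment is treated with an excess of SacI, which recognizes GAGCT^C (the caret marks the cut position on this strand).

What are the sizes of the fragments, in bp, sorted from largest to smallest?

SacI sites (GAGCTC) start at positions 88, 142, 159.
SacI cuts after base 5 of each site (before the last base), so after positions 92, 146, 163.
Linear molecule, 3 cuts → 4 fragments:
  1–92 → 92 bp
  93–146 → 54 bp
  147–163 → 17 bp
  164–235 → 72 bp
Sorted largest to smallest: 92, 72, 54, 17 bp.

92, 72, 54, 17 bp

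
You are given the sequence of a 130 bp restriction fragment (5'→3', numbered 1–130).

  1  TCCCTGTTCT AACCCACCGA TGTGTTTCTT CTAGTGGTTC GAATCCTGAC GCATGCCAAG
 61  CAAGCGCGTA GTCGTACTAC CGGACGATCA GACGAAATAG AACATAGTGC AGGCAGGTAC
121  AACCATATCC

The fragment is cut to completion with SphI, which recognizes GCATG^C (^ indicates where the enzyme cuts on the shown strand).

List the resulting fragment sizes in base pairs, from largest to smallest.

The SphI site (GCATGC) starts at position 51.
SphI cuts after base 5 of each site (before the last base), so after position 55.
Linear molecule, 1 cut → 2 fragments:
  1–55 → 55 bp
  56–130 → 75 bp
Sorted largest to smallest: 75, 55 bp.

75, 55 bp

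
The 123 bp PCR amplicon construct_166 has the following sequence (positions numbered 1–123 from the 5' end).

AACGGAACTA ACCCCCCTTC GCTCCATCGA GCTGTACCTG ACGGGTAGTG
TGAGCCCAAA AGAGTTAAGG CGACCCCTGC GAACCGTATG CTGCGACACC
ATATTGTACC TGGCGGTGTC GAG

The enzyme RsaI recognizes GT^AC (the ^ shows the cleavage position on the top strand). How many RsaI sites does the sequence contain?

GTAC occurs starting at positions 34, 106.
RsaI cuts at 2 sites.

2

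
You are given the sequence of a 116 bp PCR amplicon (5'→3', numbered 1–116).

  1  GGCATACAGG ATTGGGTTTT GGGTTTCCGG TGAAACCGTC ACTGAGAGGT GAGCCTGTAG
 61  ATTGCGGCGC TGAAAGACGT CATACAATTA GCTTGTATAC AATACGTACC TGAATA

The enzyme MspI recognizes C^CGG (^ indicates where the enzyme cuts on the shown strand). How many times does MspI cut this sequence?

CCGG occurs starting at position 27.
MspI cuts at 1 site.

1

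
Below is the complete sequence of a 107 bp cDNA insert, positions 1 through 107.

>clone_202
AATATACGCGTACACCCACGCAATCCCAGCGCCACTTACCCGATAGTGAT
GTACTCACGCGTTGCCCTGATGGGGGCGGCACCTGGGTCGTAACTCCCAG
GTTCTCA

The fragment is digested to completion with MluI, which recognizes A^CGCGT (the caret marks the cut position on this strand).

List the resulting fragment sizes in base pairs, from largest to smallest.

MluI sites (ACGCGT) start at positions 6, 57.
MluI cuts after the first base of each site, so after positions 6, 57.
Linear molecule, 2 cuts → 3 fragments:
  1–6 → 6 bp
  7–57 → 51 bp
  58–107 → 50 bp
Sorted largest to smallest: 51, 50, 6 bp.

51, 50, 6 bp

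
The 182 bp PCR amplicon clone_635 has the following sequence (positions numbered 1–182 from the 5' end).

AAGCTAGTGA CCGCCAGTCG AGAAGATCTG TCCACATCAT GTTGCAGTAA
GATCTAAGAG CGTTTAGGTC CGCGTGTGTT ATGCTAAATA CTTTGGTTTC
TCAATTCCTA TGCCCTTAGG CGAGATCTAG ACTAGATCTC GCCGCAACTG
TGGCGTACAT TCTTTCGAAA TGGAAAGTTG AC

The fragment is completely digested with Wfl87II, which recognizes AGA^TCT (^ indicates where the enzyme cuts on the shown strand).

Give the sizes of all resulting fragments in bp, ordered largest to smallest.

Wfl87II sites (AGATCT) start at positions 24, 50, 123, 134.
Wfl87II cuts after base 3 of each site, so after positions 26, 52, 125, 136.
Linear molecule, 4 cuts → 5 fragments:
  1–26 → 26 bp
  27–52 → 26 bp
  53–125 → 73 bp
  126–136 → 11 bp
  137–182 → 46 bp
Sorted largest to smallest: 73, 46, 26, 26, 11 bp.

73, 46, 26, 26, 11 bp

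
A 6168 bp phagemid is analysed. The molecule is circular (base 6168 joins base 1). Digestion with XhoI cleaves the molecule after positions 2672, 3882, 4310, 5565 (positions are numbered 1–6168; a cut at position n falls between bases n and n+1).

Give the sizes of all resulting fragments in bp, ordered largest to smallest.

3275, 1255, 1210, 428 bp

Circular molecule, 4 cuts → 4 fragments:
  3882 − 2672 = 1210 bp
  4310 − 3882 = 428 bp
  5565 − 4310 = 1255 bp
  wrap: 6168 − 5565 + 2672 = 3275 bp
Sorted largest to smallest: 3275, 1255, 1210, 428 bp.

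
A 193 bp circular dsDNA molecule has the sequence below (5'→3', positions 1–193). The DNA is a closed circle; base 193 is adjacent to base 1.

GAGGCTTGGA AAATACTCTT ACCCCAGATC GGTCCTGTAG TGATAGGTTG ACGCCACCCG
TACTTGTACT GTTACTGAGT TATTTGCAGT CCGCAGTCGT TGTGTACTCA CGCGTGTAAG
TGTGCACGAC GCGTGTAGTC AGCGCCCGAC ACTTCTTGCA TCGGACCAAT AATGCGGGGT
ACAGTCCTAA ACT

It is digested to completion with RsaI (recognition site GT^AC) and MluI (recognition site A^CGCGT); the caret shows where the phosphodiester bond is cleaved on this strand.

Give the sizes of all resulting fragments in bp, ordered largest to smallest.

74, 51, 38, 19, 6, 5 bp

RsaI sites (GTAC) start at positions 60, 66, 104, 179.
RsaI cuts after base 2 of each site, so after positions 61, 67, 105, 180.
MluI sites (ACGCGT) start at positions 110, 129.
MluI cuts after the first base of each site, so after positions 110, 129.
Combined cut positions: 61, 67, 105, 110, 129, 180.
Circular molecule, 6 cuts → 6 fragments:
  62–67 → 6 bp
  68–105 → 38 bp
  106–110 → 5 bp
  111–129 → 19 bp
  130–180 → 51 bp
  181–193 then 1–61 → 13 + 61 = 74 bp
Sorted largest to smallest: 74, 51, 38, 19, 6, 5 bp.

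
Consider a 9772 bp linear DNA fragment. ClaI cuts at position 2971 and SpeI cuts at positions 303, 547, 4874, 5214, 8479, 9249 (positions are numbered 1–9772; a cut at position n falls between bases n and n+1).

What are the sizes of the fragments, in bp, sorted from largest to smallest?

Combined cut positions (sorted): 303, 547, 2971, 4874, 5214, 8479, 9249.
Linear molecule, 7 cuts → 8 fragments:
  303 − 0 = 303 bp
  547 − 303 = 244 bp
  2971 − 547 = 2424 bp
  4874 − 2971 = 1903 bp
  5214 − 4874 = 340 bp
  8479 − 5214 = 3265 bp
  9249 − 8479 = 770 bp
  9772 − 9249 = 523 bp
Sorted largest to smallest: 3265, 2424, 1903, 770, 523, 340, 303, 244 bp.

3265, 2424, 1903, 770, 523, 340, 303, 244 bp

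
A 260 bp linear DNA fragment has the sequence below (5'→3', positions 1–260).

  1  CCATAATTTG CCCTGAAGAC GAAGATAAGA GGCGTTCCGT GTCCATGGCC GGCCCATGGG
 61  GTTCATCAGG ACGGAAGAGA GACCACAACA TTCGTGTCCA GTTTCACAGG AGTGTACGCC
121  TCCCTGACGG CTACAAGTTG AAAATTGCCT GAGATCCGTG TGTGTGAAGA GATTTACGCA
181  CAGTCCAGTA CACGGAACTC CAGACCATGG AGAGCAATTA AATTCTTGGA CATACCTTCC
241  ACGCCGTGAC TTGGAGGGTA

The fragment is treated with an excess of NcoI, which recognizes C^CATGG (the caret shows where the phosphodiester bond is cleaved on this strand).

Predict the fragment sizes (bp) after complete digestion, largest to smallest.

NcoI sites (CCATGG) start at positions 43, 54, 205.
NcoI cuts after the first base of each site, so after positions 43, 54, 205.
Linear molecule, 3 cuts → 4 fragments:
  1–43 → 43 bp
  44–54 → 11 bp
  55–205 → 151 bp
  206–260 → 55 bp
Sorted largest to smallest: 151, 55, 43, 11 bp.

151, 55, 43, 11 bp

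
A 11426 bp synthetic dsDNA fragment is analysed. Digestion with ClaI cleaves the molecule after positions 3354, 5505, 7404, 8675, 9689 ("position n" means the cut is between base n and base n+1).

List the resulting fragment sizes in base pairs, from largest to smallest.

3354, 2151, 1899, 1737, 1271, 1014 bp

Linear molecule, 5 cuts → 6 fragments:
  3354 − 0 = 3354 bp
  5505 − 3354 = 2151 bp
  7404 − 5505 = 1899 bp
  8675 − 7404 = 1271 bp
  9689 − 8675 = 1014 bp
  11426 − 9689 = 1737 bp
Sorted largest to smallest: 3354, 2151, 1899, 1737, 1271, 1014 bp.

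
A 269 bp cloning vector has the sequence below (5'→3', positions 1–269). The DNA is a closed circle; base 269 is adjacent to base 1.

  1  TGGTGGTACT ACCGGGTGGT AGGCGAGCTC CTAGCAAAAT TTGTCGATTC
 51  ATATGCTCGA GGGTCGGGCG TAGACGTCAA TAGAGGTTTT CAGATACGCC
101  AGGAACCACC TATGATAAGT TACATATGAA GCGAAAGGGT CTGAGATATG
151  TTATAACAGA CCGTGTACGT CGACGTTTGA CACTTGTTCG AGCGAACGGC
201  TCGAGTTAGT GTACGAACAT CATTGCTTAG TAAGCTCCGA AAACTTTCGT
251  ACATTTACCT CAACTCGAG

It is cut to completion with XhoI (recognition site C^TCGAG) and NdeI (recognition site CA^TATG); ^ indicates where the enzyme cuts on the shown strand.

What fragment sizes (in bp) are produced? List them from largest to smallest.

76, 68, 64, 56, 5 bp

XhoI sites (CTCGAG) start at positions 56, 200, 264.
XhoI cuts after the first base of each site, so after positions 56, 200, 264.
NdeI sites (CATATG) start at positions 50, 123.
NdeI cuts after base 2 of each site, so after positions 51, 124.
Combined cut positions: 51, 56, 124, 200, 264.
Circular molecule, 5 cuts → 5 fragments:
  52–56 → 5 bp
  57–124 → 68 bp
  125–200 → 76 bp
  201–264 → 64 bp
  265–269 then 1–51 → 5 + 51 = 56 bp
Sorted largest to smallest: 76, 68, 64, 56, 5 bp.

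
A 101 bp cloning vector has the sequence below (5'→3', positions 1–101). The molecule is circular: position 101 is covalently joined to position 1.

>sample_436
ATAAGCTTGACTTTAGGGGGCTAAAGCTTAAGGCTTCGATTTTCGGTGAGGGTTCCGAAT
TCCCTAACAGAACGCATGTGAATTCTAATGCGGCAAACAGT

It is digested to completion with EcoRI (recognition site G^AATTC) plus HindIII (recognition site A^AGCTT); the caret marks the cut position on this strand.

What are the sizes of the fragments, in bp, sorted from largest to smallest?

33, 24, 23, 21 bp

EcoRI sites (GAATTC) start at positions 57, 80.
EcoRI cuts after the first base of each site, so after positions 57, 80.
HindIII sites (AAGCTT) start at positions 3, 24.
HindIII cuts after the first base of each site, so after positions 3, 24.
Combined cut positions: 3, 24, 57, 80.
Circular molecule, 4 cuts → 4 fragments:
  4–24 → 21 bp
  25–57 → 33 bp
  58–80 → 23 bp
  81–101 then 1–3 → 21 + 3 = 24 bp
Sorted largest to smallest: 33, 24, 23, 21 bp.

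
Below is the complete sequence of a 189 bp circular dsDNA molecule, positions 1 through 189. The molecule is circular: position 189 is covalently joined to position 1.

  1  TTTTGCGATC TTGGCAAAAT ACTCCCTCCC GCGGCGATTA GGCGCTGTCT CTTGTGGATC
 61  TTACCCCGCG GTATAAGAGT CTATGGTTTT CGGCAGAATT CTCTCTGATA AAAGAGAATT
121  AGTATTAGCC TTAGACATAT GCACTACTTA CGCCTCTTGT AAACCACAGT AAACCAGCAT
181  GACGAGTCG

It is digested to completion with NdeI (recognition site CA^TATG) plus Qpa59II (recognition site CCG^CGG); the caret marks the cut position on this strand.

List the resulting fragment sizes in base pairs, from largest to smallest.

The NdeI site (CATATG) starts at position 136.
NdeI cuts after base 2 of each site, so after position 137.
Qpa59II sites (CCGCGG) start at positions 29, 66.
Qpa59II cuts after base 3 of each site, so after positions 31, 68.
Combined cut positions: 31, 68, 137.
Circular molecule, 3 cuts → 3 fragments:
  32–68 → 37 bp
  69–137 → 69 bp
  138–189 then 1–31 → 52 + 31 = 83 bp
Sorted largest to smallest: 83, 69, 37 bp.

83, 69, 37 bp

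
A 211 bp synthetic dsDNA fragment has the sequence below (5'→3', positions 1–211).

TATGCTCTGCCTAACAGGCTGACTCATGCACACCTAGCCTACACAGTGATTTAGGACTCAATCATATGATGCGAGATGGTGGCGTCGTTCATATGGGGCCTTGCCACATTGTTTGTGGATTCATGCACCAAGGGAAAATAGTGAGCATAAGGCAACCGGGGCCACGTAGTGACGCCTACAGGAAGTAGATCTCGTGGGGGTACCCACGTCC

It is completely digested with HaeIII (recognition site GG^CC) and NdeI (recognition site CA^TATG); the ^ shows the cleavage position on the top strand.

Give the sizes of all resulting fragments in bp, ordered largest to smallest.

64, 63, 50, 27, 7 bp

HaeIII sites (GGCC) start at positions 97, 160.
HaeIII cuts after base 2 of each site, so after positions 98, 161.
NdeI sites (CATATG) start at positions 63, 90.
NdeI cuts after base 2 of each site, so after positions 64, 91.
Combined cut positions: 64, 91, 98, 161.
Linear molecule, 4 cuts → 5 fragments:
  1–64 → 64 bp
  65–91 → 27 bp
  92–98 → 7 bp
  99–161 → 63 bp
  162–211 → 50 bp
Sorted largest to smallest: 64, 63, 50, 27, 7 bp.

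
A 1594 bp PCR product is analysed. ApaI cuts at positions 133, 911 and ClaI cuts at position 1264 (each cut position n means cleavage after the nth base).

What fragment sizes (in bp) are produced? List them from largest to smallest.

778, 353, 330, 133 bp

Combined cut positions (sorted): 133, 911, 1264.
Linear molecule, 3 cuts → 4 fragments:
  133 − 0 = 133 bp
  911 − 133 = 778 bp
  1264 − 911 = 353 bp
  1594 − 1264 = 330 bp
Sorted largest to smallest: 778, 353, 330, 133 bp.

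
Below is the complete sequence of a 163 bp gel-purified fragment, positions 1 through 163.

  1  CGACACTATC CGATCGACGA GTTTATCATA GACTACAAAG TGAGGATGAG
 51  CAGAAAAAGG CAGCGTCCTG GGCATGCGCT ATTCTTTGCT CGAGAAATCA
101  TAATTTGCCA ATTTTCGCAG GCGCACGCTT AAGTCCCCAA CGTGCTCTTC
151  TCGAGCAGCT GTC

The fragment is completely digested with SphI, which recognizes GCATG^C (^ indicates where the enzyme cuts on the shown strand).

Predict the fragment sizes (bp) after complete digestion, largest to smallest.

The SphI site (GCATGC) starts at position 72.
SphI cuts after base 5 of each site (before the last base), so after position 76.
Linear molecule, 1 cut → 2 fragments:
  1–76 → 76 bp
  77–163 → 87 bp
Sorted largest to smallest: 87, 76 bp.

87, 76 bp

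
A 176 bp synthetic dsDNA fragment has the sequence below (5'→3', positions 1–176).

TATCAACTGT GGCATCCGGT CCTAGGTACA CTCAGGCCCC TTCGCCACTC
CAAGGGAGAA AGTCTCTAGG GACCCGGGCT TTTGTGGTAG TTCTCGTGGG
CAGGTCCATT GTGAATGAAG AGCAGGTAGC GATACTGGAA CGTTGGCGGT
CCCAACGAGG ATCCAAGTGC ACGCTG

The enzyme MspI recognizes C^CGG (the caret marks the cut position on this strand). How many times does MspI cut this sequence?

CCGG occurs starting at positions 16, 74.
MspI cuts at 2 sites.

2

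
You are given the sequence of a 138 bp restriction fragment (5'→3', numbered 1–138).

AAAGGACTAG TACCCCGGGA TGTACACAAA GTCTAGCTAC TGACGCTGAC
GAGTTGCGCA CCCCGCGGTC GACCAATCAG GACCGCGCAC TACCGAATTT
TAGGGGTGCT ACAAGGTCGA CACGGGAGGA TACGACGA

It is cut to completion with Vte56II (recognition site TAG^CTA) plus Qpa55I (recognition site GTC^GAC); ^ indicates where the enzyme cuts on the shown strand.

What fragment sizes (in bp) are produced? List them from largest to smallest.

The Vte56II site (TAGCTA) starts at position 34.
Vte56II cuts after base 3 of each site, so after position 36.
Qpa55I sites (GTCGAC) start at positions 68, 116.
Qpa55I cuts after base 3 of each site, so after positions 70, 118.
Combined cut positions: 36, 70, 118.
Linear molecule, 3 cuts → 4 fragments:
  1–36 → 36 bp
  37–70 → 34 bp
  71–118 → 48 bp
  119–138 → 20 bp
Sorted largest to smallest: 48, 36, 34, 20 bp.

48, 36, 34, 20 bp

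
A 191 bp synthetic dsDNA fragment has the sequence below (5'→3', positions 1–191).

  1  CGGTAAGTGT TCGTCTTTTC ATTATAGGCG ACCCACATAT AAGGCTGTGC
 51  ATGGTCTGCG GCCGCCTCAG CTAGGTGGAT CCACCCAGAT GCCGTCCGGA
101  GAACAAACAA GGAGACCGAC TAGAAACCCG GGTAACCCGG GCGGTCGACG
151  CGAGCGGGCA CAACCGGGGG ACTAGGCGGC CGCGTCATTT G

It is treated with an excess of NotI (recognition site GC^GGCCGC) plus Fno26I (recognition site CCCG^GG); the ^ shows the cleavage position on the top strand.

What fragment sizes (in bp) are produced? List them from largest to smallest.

NotI sites (GCGGCCGC) start at positions 58, 176.
NotI cuts after base 2 of each site, so after positions 59, 177.
Fno26I sites (CCCGGG) start at positions 127, 136.
Fno26I cuts after base 4 of each site, so after positions 130, 139.
Combined cut positions: 59, 130, 139, 177.
Linear molecule, 4 cuts → 5 fragments:
  1–59 → 59 bp
  60–130 → 71 bp
  131–139 → 9 bp
  140–177 → 38 bp
  178–191 → 14 bp
Sorted largest to smallest: 71, 59, 38, 14, 9 bp.

71, 59, 38, 14, 9 bp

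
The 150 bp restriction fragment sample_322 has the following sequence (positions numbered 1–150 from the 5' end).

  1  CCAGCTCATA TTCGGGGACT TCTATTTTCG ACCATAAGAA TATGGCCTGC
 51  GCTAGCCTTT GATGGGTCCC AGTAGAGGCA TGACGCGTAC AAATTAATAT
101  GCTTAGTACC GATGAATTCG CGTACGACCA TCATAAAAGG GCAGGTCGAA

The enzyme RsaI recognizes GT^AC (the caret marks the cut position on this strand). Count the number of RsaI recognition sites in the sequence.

3

GTAC occurs starting at positions 87, 106, 122.
RsaI cuts at 3 sites.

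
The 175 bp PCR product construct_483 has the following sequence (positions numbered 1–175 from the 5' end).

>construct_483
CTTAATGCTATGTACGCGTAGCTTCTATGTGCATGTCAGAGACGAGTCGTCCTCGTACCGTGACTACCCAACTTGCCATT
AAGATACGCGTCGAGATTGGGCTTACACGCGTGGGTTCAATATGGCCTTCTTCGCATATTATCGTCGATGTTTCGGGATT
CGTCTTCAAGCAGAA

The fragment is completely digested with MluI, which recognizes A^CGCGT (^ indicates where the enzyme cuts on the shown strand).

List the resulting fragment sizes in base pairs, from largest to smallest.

72, 68, 21, 14 bp

MluI sites (ACGCGT) start at positions 14, 86, 107.
MluI cuts after the first base of each site, so after positions 14, 86, 107.
Linear molecule, 3 cuts → 4 fragments:
  1–14 → 14 bp
  15–86 → 72 bp
  87–107 → 21 bp
  108–175 → 68 bp
Sorted largest to smallest: 72, 68, 21, 14 bp.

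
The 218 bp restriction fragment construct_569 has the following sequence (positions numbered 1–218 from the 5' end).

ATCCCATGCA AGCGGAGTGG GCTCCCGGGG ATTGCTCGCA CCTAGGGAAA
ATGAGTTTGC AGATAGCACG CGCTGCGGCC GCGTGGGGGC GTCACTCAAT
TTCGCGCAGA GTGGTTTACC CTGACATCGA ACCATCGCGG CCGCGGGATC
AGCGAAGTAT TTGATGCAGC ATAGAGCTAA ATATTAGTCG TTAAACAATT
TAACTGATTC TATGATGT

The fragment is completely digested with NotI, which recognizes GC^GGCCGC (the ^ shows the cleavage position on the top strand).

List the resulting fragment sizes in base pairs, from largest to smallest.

NotI sites (GCGGCCGC) start at positions 75, 137.
NotI cuts after base 2 of each site, so after positions 76, 138.
Linear molecule, 2 cuts → 3 fragments:
  1–76 → 76 bp
  77–138 → 62 bp
  139–218 → 80 bp
Sorted largest to smallest: 80, 76, 62 bp.

80, 76, 62 bp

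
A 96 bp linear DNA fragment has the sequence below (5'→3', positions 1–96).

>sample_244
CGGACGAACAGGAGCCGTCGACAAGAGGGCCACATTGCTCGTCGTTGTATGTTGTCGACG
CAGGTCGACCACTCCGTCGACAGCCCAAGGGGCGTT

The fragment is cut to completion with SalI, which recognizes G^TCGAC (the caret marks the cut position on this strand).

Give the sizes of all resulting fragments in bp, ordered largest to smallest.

SalI sites (GTCGAC) start at positions 17, 54, 64, 76.
SalI cuts after the first base of each site, so after positions 17, 54, 64, 76.
Linear molecule, 4 cuts → 5 fragments:
  1–17 → 17 bp
  18–54 → 37 bp
  55–64 → 10 bp
  65–76 → 12 bp
  77–96 → 20 bp
Sorted largest to smallest: 37, 20, 17, 12, 10 bp.

37, 20, 17, 12, 10 bp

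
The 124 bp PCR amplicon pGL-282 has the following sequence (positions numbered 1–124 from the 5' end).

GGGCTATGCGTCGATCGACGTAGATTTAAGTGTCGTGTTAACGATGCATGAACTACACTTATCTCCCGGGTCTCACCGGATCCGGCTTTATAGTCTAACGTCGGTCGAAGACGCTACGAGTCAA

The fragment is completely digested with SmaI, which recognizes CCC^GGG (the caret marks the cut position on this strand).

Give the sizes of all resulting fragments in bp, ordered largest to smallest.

67, 57 bp

The SmaI site (CCCGGG) starts at position 65.
SmaI cuts after base 3 of each site, so after position 67.
Linear molecule, 1 cut → 2 fragments:
  1–67 → 67 bp
  68–124 → 57 bp
Sorted largest to smallest: 67, 57 bp.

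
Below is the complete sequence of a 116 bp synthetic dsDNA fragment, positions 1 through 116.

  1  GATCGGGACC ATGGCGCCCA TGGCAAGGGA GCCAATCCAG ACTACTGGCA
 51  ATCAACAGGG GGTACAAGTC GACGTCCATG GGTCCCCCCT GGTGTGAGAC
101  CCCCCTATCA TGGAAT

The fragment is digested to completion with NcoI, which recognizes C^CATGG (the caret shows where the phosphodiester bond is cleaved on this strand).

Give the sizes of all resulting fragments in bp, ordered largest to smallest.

58, 40, 9, 9 bp

NcoI sites (CCATGG) start at positions 9, 18, 76.
NcoI cuts after the first base of each site, so after positions 9, 18, 76.
Linear molecule, 3 cuts → 4 fragments:
  1–9 → 9 bp
  10–18 → 9 bp
  19–76 → 58 bp
  77–116 → 40 bp
Sorted largest to smallest: 58, 40, 9, 9 bp.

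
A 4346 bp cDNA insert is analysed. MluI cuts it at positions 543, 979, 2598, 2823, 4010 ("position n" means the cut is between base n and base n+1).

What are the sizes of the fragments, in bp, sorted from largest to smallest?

Linear molecule, 5 cuts → 6 fragments:
  543 − 0 = 543 bp
  979 − 543 = 436 bp
  2598 − 979 = 1619 bp
  2823 − 2598 = 225 bp
  4010 − 2823 = 1187 bp
  4346 − 4010 = 336 bp
Sorted largest to smallest: 1619, 1187, 543, 436, 336, 225 bp.

1619, 1187, 543, 436, 336, 225 bp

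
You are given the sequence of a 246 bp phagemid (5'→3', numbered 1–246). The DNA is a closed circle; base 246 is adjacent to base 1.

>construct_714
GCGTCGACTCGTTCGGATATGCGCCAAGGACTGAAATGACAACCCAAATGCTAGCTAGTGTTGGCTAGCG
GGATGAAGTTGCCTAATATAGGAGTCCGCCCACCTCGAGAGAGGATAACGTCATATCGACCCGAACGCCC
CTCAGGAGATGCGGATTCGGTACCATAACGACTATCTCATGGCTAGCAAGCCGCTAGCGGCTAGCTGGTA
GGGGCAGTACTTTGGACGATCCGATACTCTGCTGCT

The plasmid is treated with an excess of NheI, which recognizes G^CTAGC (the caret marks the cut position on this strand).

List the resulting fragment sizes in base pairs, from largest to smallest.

118, 96, 14, 11, 7 bp

NheI sites (GCTAGC) start at positions 50, 64, 182, 193, 200.
NheI cuts after the first base of each site, so after positions 50, 64, 182, 193, 200.
Circular molecule, 5 cuts → 5 fragments:
  51–64 → 14 bp
  65–182 → 118 bp
  183–193 → 11 bp
  194–200 → 7 bp
  201–246 then 1–50 → 46 + 50 = 96 bp
Sorted largest to smallest: 118, 96, 14, 11, 7 bp.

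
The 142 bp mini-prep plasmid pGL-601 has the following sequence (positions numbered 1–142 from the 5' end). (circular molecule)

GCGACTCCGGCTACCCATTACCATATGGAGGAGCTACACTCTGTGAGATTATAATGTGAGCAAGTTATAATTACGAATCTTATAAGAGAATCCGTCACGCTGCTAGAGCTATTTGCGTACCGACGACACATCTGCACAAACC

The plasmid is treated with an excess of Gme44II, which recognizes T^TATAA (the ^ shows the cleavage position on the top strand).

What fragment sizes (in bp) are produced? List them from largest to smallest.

111, 16, 15 bp

Gme44II sites (TTATAA) start at positions 49, 65, 80.
Gme44II cuts after the first base of each site, so after positions 49, 65, 80.
Circular molecule, 3 cuts → 3 fragments:
  50–65 → 16 bp
  66–80 → 15 bp
  81–142 then 1–49 → 62 + 49 = 111 bp
Sorted largest to smallest: 111, 16, 15 bp.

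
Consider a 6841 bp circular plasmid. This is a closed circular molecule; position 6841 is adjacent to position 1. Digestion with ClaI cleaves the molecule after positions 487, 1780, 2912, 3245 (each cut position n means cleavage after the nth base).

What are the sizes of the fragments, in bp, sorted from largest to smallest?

4083, 1293, 1132, 333 bp

Circular molecule, 4 cuts → 4 fragments:
  1780 − 487 = 1293 bp
  2912 − 1780 = 1132 bp
  3245 − 2912 = 333 bp
  wrap: 6841 − 3245 + 487 = 4083 bp
Sorted largest to smallest: 4083, 1293, 1132, 333 bp.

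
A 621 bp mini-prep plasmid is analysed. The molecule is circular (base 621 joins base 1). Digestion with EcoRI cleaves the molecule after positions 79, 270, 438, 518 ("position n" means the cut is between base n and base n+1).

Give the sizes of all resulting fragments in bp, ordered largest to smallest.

191, 182, 168, 80 bp

Circular molecule, 4 cuts → 4 fragments:
  270 − 79 = 191 bp
  438 − 270 = 168 bp
  518 − 438 = 80 bp
  wrap: 621 − 518 + 79 = 182 bp
Sorted largest to smallest: 191, 182, 168, 80 bp.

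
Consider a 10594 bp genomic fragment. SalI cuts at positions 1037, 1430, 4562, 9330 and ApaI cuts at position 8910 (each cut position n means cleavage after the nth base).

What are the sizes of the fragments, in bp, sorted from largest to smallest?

4348, 3132, 1264, 1037, 420, 393 bp

Combined cut positions (sorted): 1037, 1430, 4562, 8910, 9330.
Linear molecule, 5 cuts → 6 fragments:
  1037 − 0 = 1037 bp
  1430 − 1037 = 393 bp
  4562 − 1430 = 3132 bp
  8910 − 4562 = 4348 bp
  9330 − 8910 = 420 bp
  10594 − 9330 = 1264 bp
Sorted largest to smallest: 4348, 3132, 1264, 1037, 420, 393 bp.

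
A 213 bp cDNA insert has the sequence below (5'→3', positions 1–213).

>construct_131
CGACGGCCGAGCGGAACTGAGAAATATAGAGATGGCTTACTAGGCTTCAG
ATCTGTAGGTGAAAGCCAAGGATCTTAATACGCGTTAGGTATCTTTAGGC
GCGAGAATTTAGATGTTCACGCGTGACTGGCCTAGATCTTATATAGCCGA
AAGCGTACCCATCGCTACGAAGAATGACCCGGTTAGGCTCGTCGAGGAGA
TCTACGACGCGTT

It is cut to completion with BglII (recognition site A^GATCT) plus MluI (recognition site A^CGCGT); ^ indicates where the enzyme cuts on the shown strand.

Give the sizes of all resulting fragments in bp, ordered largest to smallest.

64, 49, 39, 31, 15, 9, 6 bp

BglII sites (AGATCT) start at positions 49, 134, 198.
BglII cuts after the first base of each site, so after positions 49, 134, 198.
MluI sites (ACGCGT) start at positions 80, 119, 207.
MluI cuts after the first base of each site, so after positions 80, 119, 207.
Combined cut positions: 49, 80, 119, 134, 198, 207.
Linear molecule, 6 cuts → 7 fragments:
  1–49 → 49 bp
  50–80 → 31 bp
  81–119 → 39 bp
  120–134 → 15 bp
  135–198 → 64 bp
  199–207 → 9 bp
  208–213 → 6 bp
Sorted largest to smallest: 64, 49, 39, 31, 15, 9, 6 bp.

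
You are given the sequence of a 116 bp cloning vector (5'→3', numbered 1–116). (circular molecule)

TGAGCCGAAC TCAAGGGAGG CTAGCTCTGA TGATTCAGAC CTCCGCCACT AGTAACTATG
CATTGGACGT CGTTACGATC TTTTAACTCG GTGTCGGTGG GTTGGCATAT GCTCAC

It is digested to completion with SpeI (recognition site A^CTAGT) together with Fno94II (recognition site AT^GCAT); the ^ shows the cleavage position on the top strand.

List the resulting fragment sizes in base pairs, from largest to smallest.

105, 11 bp

The SpeI site (ACTAGT) starts at position 48.
SpeI cuts after the first base of each site, so after position 48.
The Fno94II site (ATGCAT) starts at position 58.
Fno94II cuts after base 2 of each site, so after position 59.
Combined cut positions: 48, 59.
Circular molecule, 2 cuts → 2 fragments:
  49–59 → 11 bp
  60–116 then 1–48 → 57 + 48 = 105 bp
Sorted largest to smallest: 105, 11 bp.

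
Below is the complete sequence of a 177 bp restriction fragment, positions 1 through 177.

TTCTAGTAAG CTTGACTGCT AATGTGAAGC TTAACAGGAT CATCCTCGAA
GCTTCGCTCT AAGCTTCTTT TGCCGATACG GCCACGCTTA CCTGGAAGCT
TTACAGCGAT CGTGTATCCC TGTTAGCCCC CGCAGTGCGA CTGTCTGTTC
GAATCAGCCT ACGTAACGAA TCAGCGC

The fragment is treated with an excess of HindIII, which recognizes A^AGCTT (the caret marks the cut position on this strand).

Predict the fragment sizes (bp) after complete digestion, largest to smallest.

HindIII sites (AAGCTT) start at positions 8, 27, 49, 61, 96.
HindIII cuts after the first base of each site, so after positions 8, 27, 49, 61, 96.
Linear molecule, 5 cuts → 6 fragments:
  1–8 → 8 bp
  9–27 → 19 bp
  28–49 → 22 bp
  50–61 → 12 bp
  62–96 → 35 bp
  97–177 → 81 bp
Sorted largest to smallest: 81, 35, 22, 19, 12, 8 bp.

81, 35, 22, 19, 12, 8 bp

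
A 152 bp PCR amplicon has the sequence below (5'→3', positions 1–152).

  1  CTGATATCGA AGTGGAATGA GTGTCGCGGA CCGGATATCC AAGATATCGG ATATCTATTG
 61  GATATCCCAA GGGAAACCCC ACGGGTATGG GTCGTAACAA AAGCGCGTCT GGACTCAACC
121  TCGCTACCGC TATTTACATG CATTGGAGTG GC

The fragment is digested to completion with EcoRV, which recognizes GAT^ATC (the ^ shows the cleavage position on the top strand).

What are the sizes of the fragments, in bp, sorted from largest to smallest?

EcoRV sites (GATATC) start at positions 3, 34, 43, 50, 61.
EcoRV cuts after base 3 of each site, so after positions 5, 36, 45, 52, 63.
Linear molecule, 5 cuts → 6 fragments:
  1–5 → 5 bp
  6–36 → 31 bp
  37–45 → 9 bp
  46–52 → 7 bp
  53–63 → 11 bp
  64–152 → 89 bp
Sorted largest to smallest: 89, 31, 11, 9, 7, 5 bp.

89, 31, 11, 9, 7, 5 bp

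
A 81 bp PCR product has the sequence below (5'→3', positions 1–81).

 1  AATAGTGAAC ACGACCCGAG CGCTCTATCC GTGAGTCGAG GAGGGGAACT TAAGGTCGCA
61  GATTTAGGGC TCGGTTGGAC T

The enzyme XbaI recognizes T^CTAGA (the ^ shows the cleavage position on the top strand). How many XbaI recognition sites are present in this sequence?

No occurrence of TCTAGA is present in the sequence.
XbaI does not cut: 0 sites.

0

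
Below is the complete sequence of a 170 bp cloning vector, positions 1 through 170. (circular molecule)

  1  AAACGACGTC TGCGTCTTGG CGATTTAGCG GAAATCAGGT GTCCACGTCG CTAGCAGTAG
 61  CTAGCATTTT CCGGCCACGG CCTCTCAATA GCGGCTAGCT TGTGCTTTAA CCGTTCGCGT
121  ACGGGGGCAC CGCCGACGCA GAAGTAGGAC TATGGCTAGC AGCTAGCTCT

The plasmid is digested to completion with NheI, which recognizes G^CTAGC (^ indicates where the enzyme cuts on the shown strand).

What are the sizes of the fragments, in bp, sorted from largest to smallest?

61, 58, 34, 10, 7 bp

NheI sites (GCTAGC) start at positions 50, 60, 94, 155, 162.
NheI cuts after the first base of each site, so after positions 50, 60, 94, 155, 162.
Circular molecule, 5 cuts → 5 fragments:
  51–60 → 10 bp
  61–94 → 34 bp
  95–155 → 61 bp
  156–162 → 7 bp
  163–170 then 1–50 → 8 + 50 = 58 bp
Sorted largest to smallest: 61, 58, 34, 10, 7 bp.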